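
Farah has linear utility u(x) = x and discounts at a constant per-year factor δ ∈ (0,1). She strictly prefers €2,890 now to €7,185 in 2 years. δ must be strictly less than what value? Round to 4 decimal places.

δ < 0.6342

Comparing present values: 2890 > δ^2·7185.
So δ^2 < 2890/7185 = 0.40223; taking the square root of both positive sides preserves the inequality.
δ < (2890/7185)^(1/2) ≈ 0.6342.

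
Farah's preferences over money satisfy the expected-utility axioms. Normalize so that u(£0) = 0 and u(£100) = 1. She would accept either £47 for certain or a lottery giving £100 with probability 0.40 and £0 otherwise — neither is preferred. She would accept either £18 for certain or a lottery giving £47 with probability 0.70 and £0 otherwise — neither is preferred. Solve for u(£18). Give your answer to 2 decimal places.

0.28

From the first indifference, u(£47) = 0.40·u(£100) + 0.60·u(£0) = 0.40·1 + 0.60·0 = 0.40.
Then u(£18) = 0.70·u(£47) + 0.30·u(£0) = 0.70·0.40 + 0.30·0.00 = 0.2800.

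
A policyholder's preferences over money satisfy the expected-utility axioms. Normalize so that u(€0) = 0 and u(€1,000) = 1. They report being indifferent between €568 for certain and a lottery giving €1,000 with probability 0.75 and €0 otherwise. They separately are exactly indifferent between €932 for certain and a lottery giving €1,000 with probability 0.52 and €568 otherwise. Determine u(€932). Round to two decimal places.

0.88

First, u(€568) = 0.75·u(€1,000) + 0.25·u(€0) = 0.75.
Then u(€932) = 0.52·u(€1,000) + 0.48·u(€568) = 0.52·1.00 + 0.48·0.75 = 0.8800.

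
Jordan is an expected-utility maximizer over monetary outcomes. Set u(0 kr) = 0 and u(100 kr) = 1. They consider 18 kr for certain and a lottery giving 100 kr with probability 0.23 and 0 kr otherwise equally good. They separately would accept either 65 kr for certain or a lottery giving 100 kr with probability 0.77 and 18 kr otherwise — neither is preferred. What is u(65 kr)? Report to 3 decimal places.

First, u(18 kr) = 0.23·u(100 kr) + 0.77·u(0 kr) = 0.23.
Then u(65 kr) = 0.77·u(100 kr) + 0.23·u(18 kr) = 0.77·1.00 + 0.23·0.23 = 0.8229.

0.823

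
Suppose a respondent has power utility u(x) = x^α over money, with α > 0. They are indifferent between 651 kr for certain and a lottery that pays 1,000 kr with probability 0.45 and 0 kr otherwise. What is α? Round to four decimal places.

α ≈ 1.8603

The lottery's expected utility is 0.45·u(1000) + 0.55·u(0) = 0.45·1000^α (since u(0) = 0 for α > 0).
Setting u(651) equal to that: 651^α = 0.45·1000^α ⇒ (651/1000)^α = 0.45.
Take logs: α = ln 0.45 / ln(651/1000) ≈ 1.860258.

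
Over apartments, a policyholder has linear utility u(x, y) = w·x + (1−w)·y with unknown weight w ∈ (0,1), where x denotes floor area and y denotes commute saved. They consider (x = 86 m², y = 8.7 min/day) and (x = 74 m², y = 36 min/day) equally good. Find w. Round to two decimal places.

w = 0.69

Indifference: w·86 + (1−w)·8.7 = w·74 + (1−w)·36.
Collecting terms: w·12 = (1−w)·27.3.
So w/(1−w) = 27.3/12 = 2.2750, giving w = 27.3/(12+27.3) = 0.69.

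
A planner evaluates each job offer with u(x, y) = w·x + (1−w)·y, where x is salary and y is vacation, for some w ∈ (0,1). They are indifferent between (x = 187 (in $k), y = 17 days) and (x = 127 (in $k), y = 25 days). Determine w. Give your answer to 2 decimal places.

u(187,17) = u(127,25) means w·187 + (1−w)·17 = w·127 + (1−w)·25.
w·(187−127) = (1−w)·(25−17), i.e. w·60 = (1−w)·8.
Hence w = 8/(60+8) = 8/68 = 0.12.

w = 0.12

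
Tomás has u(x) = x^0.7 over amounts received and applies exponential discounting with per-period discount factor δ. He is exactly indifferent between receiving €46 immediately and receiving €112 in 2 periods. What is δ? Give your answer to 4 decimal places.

δ ≈ 0.7324

Equating discounted utilities: u(46) = δ^2·u(112) ⇒ δ^2 = u(46)/u(112).
Since u(x) = x^0.7, δ^2 = (46/112)^0.7 = 0.41071^0.7 = 0.53639.
So δ = 0.53639^(1/2) ≈ 0.7324.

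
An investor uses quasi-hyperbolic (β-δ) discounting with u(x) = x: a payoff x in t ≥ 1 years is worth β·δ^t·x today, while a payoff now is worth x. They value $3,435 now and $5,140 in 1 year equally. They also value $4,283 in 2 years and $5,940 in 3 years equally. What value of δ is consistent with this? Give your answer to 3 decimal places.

δ ≈ 0.721

Both payoffs in the second observation are in the future, so β drops out: δ^2·4283 = δ^3·5940 ⇒ δ = 4283/5940 = 0.72104.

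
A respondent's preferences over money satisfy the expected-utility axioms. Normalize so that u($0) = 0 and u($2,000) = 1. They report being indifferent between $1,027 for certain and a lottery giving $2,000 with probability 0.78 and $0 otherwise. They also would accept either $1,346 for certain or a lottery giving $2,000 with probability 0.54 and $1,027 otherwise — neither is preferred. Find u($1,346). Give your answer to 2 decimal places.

The first gamble pins u($1,027): it must equal 0.78·1 + 0.22·0 = 0.78.
Then u($1,346) = 0.54·u($2,000) + 0.46·u($1,027) = 0.54·1.00 + 0.46·0.78 = 0.8988.

0.90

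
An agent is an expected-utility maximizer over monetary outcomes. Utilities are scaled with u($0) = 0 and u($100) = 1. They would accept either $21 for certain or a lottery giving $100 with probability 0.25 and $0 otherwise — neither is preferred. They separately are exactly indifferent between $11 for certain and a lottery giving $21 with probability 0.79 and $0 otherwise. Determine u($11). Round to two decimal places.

0.20

First, u($21) = 0.25·u($100) + 0.75·u($0) = 0.25.
The second indifference gives u($11) = 0.79·u($21) + 0.21·u($0) = 0.79·0.25 + 0.21·0.00 = 0.1975.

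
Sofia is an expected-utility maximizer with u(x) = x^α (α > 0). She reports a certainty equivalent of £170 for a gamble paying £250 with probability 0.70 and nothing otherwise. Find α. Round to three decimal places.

α ≈ 0.925

Since u(0) = 0, the lottery's EU is 0.70·250^α.
Setting u(170) equal to that: 170^α = 0.70·250^α ⇒ (170/250)^α = 0.70.
Taking logs: α·ln(170/250) = ln(0.70), so α = -0.356675 / -0.385662 ≈ 0.925.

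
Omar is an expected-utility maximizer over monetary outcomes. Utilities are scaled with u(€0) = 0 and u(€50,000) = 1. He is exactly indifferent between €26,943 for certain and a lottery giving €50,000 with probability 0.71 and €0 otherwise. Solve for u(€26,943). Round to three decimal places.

By the standard-gamble method, u(€26,943) is just the indifference probability on the best outcome: 0.71.

0.710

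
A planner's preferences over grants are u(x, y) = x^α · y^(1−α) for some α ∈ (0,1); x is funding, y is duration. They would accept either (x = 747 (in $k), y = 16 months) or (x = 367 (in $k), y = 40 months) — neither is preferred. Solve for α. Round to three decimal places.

α ≈ 0.563

Indifference: 747^α · 16^(1−α) = 367^α · 40^(1−α).
(747/367)^α = (40/16)^(1−α); take logs: α·ln(747/367) = (1−α)·ln(40/16), i.e. α·0.710703 = (1−α)·0.916291.
So α/(1−α) = (0.916291)/(0.710703) = 1.289274, and α = 1.289274/2.289274 ≈ 0.563.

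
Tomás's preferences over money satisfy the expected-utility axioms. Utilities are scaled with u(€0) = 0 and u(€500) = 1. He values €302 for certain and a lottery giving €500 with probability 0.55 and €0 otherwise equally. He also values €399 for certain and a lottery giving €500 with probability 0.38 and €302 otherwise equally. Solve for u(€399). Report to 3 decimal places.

First, u(€302) = 0.55·u(€500) + 0.45·u(€0) = 0.55.
The second indifference gives u(€399) = 0.38·u(€500) + 0.62·u(€302) = 0.38·1.00 + 0.62·0.55 = 0.7210.

0.721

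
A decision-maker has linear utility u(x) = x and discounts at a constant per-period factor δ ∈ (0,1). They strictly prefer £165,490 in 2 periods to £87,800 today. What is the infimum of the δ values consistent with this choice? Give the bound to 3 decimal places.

The preference means 87800 < δ^2·165490.
Dividing by 165490: δ^2 > 0.53055. Both sides are positive, so the square root keeps the direction.
δ > (87800/165490)^(1/2) ≈ 0.728.

δ > 0.728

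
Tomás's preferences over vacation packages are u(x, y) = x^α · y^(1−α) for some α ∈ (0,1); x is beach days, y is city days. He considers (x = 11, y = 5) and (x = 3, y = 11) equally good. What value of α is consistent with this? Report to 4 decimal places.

α ≈ 0.3777

The Cobb–Douglas utilities coincide, so 11^α·5^(1−α) = 3^α·11^(1−α).
Rearrange to (11/3)^α = (11/5)^(1−α) and take logs: α·1.2992830 = (1−α)·0.7884574.
So α/(1−α) = (0.7884574)/(1.2992830) = 0.6068404, and α = 0.6068404/1.6068404 ≈ 0.3777.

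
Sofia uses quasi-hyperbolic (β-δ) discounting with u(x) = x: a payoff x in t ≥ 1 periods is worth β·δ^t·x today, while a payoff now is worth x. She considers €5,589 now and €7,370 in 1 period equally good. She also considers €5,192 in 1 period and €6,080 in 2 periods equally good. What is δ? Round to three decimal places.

From the later pair, β·δ^1·5192 = β·δ^2·6080; dividing through, δ = 5192/6080 = 0.85395.

δ ≈ 0.854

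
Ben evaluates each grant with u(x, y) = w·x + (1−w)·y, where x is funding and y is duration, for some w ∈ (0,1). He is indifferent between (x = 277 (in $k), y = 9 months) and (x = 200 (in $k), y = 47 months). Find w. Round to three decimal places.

w = 0.330

Equating utilities: w·277 + (1−w)·9 = w·200 + (1−w)·47.
w·(277−200) = (1−w)·(47−9), i.e. w·77 = (1−w)·38.
So w/(1−w) = 38/77 = 0.4935, giving w = 38/(77+38) = 0.330.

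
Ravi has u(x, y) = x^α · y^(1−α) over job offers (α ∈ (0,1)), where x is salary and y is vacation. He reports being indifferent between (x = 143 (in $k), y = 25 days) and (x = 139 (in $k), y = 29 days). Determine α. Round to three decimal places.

The Cobb–Douglas utilities coincide, so 143^α·25^(1−α) = 139^α·29^(1−α).
Taking logs: α·ln 143 + (1−α)·ln 25 = α·ln 139 + (1−α)·ln 29, i.e. α·0.028371 = (1−α)·0.148420.
Thus α·(0.176791) = 0.148420, so α = 0.148420/0.176791 ≈ 0.840.

α ≈ 0.840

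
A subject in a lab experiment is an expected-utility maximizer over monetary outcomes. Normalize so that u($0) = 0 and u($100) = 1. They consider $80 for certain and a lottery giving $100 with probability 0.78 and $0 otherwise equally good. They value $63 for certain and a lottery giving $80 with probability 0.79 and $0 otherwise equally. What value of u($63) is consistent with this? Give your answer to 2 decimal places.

First, u($80) = 0.78·u($100) + 0.22·u($0) = 0.78.
Then u($63) = 0.79·u($80) + 0.21·u($0) = 0.79·0.78 + 0.21·0.00 = 0.6162.

0.62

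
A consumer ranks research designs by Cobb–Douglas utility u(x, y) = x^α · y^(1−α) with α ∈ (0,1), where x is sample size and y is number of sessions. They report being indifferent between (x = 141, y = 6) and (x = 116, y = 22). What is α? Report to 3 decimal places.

α ≈ 0.869

Indifference: 141^α · 6^(1−α) = 116^α · 22^(1−α).
Rearrange to (141/116)^α = (22/6)^(1−α) and take logs: α·0.195170 = (1−α)·1.299283.
With A = 0.195170 and B = 1.299283: α·A = (1−α)·B, so α = B/(A+B) = 1.299283/1.494453 ≈ 0.869.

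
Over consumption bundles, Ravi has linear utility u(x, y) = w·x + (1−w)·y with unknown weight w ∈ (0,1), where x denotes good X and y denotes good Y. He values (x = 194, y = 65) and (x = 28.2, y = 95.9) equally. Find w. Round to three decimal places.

w = 0.157

u(194,65) = u(28.2,95.9) means w·194 + (1−w)·65 = w·28.2 + (1−w)·95.9.
Rearranging, 165.8·w − 30.9·(1−w) = 0.
Hence w = 30.9/(165.8+30.9) = 30.9/196.7 = 0.157.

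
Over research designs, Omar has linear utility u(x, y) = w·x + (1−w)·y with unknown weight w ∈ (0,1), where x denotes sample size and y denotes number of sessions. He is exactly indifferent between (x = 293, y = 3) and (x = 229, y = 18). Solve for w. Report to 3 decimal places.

w = 0.190

Indifference: w·293 + (1−w)·3 = w·229 + (1−w)·18.
Collecting terms: w·64 = (1−w)·15.
So w/(1−w) = 15/64 = 0.2344, giving w = 15/(64+15) = 0.190.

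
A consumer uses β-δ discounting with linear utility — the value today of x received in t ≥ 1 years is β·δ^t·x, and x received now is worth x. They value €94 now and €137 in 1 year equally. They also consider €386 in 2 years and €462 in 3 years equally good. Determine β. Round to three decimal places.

β ≈ 0.821

Both payoffs in the second observation are in the future, so β drops out: δ^2·386 = δ^3·462 ⇒ δ = 386/462 = 0.83550.
The first indifference: 94 = β·δ·137, so β = 94/(δ·137) = 94/(0.83550·137) ≈ 0.821.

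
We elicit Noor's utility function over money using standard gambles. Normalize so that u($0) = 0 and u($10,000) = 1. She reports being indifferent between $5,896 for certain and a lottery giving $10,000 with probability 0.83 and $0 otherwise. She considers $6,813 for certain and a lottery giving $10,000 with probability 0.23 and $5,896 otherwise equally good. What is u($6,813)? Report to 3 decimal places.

The first gamble pins u($5,896): it must equal 0.83·1 + 0.17·0 = 0.83.
Chaining: u($6,813) = 0.23·1.00 + 0.77·0.83 = 0.8691.

0.869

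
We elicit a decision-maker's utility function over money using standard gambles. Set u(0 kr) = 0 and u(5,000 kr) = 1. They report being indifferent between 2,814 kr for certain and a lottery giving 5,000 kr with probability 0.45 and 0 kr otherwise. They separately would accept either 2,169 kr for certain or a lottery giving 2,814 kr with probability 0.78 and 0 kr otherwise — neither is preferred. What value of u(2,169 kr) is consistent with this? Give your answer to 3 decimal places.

The first gamble pins u(2,814 kr): it must equal 0.45·1 + 0.55·0 = 0.45.
Then u(2,169 kr) = 0.78·u(2,814 kr) + 0.22·u(0 kr) = 0.78·0.45 + 0.22·0.00 = 0.3510.

0.351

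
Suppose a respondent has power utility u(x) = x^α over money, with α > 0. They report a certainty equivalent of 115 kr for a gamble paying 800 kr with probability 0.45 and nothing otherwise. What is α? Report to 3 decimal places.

α ≈ 0.412

Since u(0) = 0, the lottery's EU is 0.45·800^α.
Indifference: 115^α = 0.45·800^α, so (115/800)^α = 0.45.
Take logs: α = ln 0.45 / ln(115/800) ≈ 0.41167.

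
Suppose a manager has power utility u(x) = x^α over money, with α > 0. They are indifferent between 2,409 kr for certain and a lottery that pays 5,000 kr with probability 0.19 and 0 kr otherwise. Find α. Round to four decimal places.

EU(lottery) = 0.19·5000^α + 0.81·0 = 0.19·5000^α.
Setting u(2409) equal to that: 2409^α = 0.19·5000^α ⇒ (2409/5000)^α = 0.19.
Take logs: α = ln 0.19 / ln(2409/5000) ≈ 2.274270.

α ≈ 2.2743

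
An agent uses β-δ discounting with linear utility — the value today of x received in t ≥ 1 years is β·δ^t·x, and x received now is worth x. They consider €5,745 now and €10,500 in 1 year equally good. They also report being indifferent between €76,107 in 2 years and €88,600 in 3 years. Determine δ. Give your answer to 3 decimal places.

The second indifference involves only future payoffs, so β cancels: β·δ^2·76107 = β·δ^3·88600, giving δ = 76107/88600 = 0.85900.

δ ≈ 0.859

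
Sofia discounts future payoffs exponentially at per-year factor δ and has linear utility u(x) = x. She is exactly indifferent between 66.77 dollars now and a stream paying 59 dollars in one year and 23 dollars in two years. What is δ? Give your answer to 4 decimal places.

The stream is worth 59δ + 23δ² today, so 59δ + 23δ² = 66.77.
That is, 23δ² + 59δ − 66.77 = 0, a quadratic in δ.
By the quadratic formula (taking the positive root), δ = (−59 + √9623.84) / 46 ≈ 0.8500.

δ ≈ 0.8500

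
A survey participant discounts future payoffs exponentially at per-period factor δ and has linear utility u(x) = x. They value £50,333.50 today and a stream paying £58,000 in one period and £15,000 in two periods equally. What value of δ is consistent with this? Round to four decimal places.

Equating present values: 50333.50 = 58000δ + 15000δ².
Rearranged: 15000δ² + 58000δ − 50333.50 = 0.
By the quadratic formula (taking the positive root), δ = (−58000 + √6384010000.00) / 30000 ≈ 0.7300.

δ ≈ 0.7300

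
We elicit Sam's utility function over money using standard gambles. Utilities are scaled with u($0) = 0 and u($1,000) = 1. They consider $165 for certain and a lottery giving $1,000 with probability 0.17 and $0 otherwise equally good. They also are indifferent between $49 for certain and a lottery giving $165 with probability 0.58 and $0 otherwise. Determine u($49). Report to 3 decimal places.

0.099

From the first indifference, u($165) = 0.17·u($1,000) + 0.83·u($0) = 0.17·1 + 0.83·0 = 0.17.
Chaining: u($49) = 0.58·0.17 + 0.42·0.00 = 0.0986.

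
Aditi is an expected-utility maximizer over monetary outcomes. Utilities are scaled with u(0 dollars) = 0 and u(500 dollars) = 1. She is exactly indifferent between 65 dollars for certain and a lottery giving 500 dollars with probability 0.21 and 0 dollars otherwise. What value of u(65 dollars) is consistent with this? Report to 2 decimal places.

0.21

u(65 dollars) equals the lottery's expected utility: 0.21·1 + 0.79·0 = 0.21.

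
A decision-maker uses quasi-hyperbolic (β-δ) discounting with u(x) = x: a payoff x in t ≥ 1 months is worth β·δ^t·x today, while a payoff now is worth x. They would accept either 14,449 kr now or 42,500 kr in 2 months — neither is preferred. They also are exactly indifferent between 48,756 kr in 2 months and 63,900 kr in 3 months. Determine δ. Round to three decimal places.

Both payoffs in the second observation are in the future, so β drops out: δ^2·48756 = δ^3·63900 ⇒ δ = 48756/63900 = 0.76300.

δ ≈ 0.763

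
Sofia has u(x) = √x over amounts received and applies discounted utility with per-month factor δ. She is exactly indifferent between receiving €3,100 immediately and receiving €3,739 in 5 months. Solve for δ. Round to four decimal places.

Equating discounted utilities: u(3100) = δ^5·u(3739) ⇒ δ^5 = u(3100)/u(3739).
With u(x) = √x: δ^5 = √3100/√3739 = √(3100/3739) = 0.91055.
Taking the 5th root: δ = 0.91055^(1/5) ≈ 0.9814.

δ ≈ 0.9814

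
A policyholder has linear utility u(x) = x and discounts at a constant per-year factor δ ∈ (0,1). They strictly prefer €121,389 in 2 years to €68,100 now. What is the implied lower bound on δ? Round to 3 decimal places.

The preference means 68100 < δ^2·121389.
So δ^2 > 68100/121389 = 0.56101; taking the square root of both positive sides preserves the inequality.
δ > (68100/121389)^(1/2) ≈ 0.749.

δ > 0.749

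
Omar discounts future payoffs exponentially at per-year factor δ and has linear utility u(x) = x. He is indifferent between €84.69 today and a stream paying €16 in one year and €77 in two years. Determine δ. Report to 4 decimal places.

The stream is worth 16δ + 77δ² today, so 16δ + 77δ² = 84.69.
Rearranged: 77δ² + 16δ − 84.69 = 0.
The positive root is δ = [−16 + √(16² + 4·77·84.69)] / (2·77) = (−16 + 162.298)/154 ≈ 0.9500.

δ ≈ 0.9500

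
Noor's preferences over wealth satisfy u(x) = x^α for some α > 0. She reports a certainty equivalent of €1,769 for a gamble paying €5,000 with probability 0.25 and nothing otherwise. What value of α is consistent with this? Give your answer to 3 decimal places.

α ≈ 1.334

The lottery's expected utility is 0.25·u(5000) + 0.75·u(0) = 0.25·5000^α (since u(0) = 0 for α > 0).
Equating: 1769^α = 0.25·5000^α, i.e. 0.3538^α = 0.25.
α = ln(0.25) / ln(1769/5000) = -1.386294/-1.039023 ≈ 1.334.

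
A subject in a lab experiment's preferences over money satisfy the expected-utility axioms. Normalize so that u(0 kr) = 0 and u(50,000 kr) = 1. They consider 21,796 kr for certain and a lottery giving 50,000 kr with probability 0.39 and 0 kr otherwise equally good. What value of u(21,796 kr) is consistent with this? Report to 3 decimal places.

u(21,796 kr) equals the lottery's expected utility: 0.39·1 + 0.61·0 = 0.39.

0.390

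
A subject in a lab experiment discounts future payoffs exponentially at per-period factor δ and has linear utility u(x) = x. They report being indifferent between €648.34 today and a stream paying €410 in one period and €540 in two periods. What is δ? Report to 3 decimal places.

Equating present values: 648.34 = 410δ + 540δ².
So 540δ² + 410δ − 648.34 = 0.
The positive root is δ = [−410 + √(410² + 4·540·648.34)] / (2·540) = (−410 + 1252.403)/1080 ≈ 0.780.

δ ≈ 0.780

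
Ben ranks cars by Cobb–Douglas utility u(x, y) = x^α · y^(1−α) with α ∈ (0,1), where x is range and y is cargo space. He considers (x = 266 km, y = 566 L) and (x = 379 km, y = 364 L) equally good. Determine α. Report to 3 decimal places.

α ≈ 0.555

The Cobb–Douglas utilities coincide, so 266^α·566^(1−α) = 379^α·364^(1−α).
Taking logs: α·ln 266 + (1−α)·ln 566 = α·ln 379 + (1−α)·ln 364, i.e. α·-0.354040 = (1−α)·-0.441440.
Thus α·(-0.795480) = -0.441440, so α = -0.441440/-0.795480 ≈ 0.555.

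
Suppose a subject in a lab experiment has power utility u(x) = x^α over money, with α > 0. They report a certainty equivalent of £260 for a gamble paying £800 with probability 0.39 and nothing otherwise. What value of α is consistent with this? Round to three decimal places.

EU(lottery) = 0.39·800^α + 0.61·0 = 0.39·800^α.
Equating: 260^α = 0.39·800^α, i.e. 0.3250^α = 0.39.
Taking logs: α·ln(260/800) = ln(0.39), so α = -0.941609 / -1.123930 ≈ 0.838.

α ≈ 0.838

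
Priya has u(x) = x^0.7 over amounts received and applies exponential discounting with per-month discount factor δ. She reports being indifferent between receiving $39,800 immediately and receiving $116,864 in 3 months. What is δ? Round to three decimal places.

δ ≈ 0.778

The payoff in 3 months is discounted by δ^3, so u(39800) = δ^3·u(116864) and δ^3 = u(39800)/u(116864).
Since u(x) = x^0.7, δ^3 = (39800/116864)^0.7 = 0.34057^0.7 = 0.47048.
Hence δ = (0.47048)^(1/3) = 0.77776.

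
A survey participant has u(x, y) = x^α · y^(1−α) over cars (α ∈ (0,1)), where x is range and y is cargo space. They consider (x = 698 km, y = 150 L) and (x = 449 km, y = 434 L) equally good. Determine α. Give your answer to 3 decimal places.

α ≈ 0.707

Set the two utilities equal: 698^α·150^(1−α) = 449^α·434^(1−α).
(698/449)^α = (434/150)^(1−α); take logs: α·ln(698/449) = (1−α)·ln(434/150), i.e. α·0.441196 = (1−α)·1.062409.
With A = 0.441196 and B = 1.062409: α·A = (1−α)·B, so α = B/(A+B) = 1.062409/1.503605 ≈ 0.707.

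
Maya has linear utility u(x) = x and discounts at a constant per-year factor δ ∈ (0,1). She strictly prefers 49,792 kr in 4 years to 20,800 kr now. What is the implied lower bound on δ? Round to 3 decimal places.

δ > 0.804

Under u(x) = x this choice says 20800 < δ^4·49792.
So δ^4 > 20800/49792 = 0.41774; taking the 4th root of both positive sides preserves the inequality.
δ > 0.41774^(1/4) = 0.804.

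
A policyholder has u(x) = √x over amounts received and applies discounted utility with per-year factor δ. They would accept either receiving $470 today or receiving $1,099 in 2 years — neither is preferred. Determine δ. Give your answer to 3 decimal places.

δ ≈ 0.809

Equating discounted utilities: u(470) = δ^2·u(1099) ⇒ δ^2 = u(470)/u(1099).
With u(x) = √x: δ^2 = √470/√1099 = √(470/1099) = 0.65396.
Hence δ = (0.65396)^(1/2) = 0.80868.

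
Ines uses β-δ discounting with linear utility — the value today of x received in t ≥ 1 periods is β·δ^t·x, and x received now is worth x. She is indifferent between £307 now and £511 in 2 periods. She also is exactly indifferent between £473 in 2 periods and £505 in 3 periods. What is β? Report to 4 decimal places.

The second indifference involves only future payoffs, so β cancels: β·δ^2·473 = β·δ^3·505, giving δ = 473/505 = 0.93663.
Now use the now-vs-future pair: 307 = β·δ^2·511 gives β = 307/(0.87728·511) ≈ 0.6848.

β ≈ 0.6848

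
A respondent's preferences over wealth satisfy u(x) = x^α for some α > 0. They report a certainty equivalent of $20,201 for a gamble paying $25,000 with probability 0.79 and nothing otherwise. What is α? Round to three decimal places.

Since u(0) = 0, the lottery's EU is 0.79·25000^α.
Equating: 20201^α = 0.79·25000^α, i.e. 0.8080^α = 0.79.
Taking logs: α·ln(20201/25000) = ln(0.79), so α = -0.235722 / -0.213144 ≈ 1.106.

α ≈ 1.106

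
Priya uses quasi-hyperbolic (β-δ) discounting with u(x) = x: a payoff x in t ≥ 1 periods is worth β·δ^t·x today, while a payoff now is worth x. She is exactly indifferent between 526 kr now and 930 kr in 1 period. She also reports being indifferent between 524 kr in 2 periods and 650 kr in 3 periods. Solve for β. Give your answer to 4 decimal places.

The second indifference involves only future payoffs, so β cancels: β·δ^2·524 = β·δ^3·650, giving δ = 524/650 = 0.80615.
Now use the now-vs-future pair: 526 = β·δ·930 gives β = 526/(0.80615·930) ≈ 0.7016.

β ≈ 0.7016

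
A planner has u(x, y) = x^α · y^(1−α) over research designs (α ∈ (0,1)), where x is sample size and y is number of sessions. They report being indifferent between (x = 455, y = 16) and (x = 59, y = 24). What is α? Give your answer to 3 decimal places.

Indifference: 455^α · 16^(1−α) = 59^α · 24^(1−α).
(455/59)^α = (24/16)^(1−α); take logs: α·ln(455/59) = (1−α)·ln(24/16), i.e. α·2.042760 = (1−α)·0.405465.
With A = 2.042760 and B = 0.405465: α·A = (1−α)·B, so α = B/(A+B) = 0.405465/2.448225 ≈ 0.166.

α ≈ 0.166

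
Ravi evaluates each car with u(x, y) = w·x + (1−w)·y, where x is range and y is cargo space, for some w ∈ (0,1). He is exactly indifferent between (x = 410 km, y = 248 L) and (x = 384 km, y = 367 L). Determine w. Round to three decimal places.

w = 0.821

Indifference: w·410 + (1−w)·248 = w·384 + (1−w)·367.
w·(410−384) = (1−w)·(367−248), i.e. w·26 = (1−w)·119.
Hence w = 119/(26+119) = 119/145 = 0.821.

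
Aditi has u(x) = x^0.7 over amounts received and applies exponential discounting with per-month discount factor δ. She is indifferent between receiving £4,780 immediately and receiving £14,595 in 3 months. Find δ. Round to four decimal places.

δ ≈ 0.7707

Equating discounted utilities: u(4780) = δ^3·u(14595) ⇒ δ^3 = u(4780)/u(14595).
Since u(x) = x^0.7, δ^3 = (4780/14595)^0.7 = 0.32751^0.7 = 0.45778.
Hence δ = (0.45778)^(1/3) = 0.770700.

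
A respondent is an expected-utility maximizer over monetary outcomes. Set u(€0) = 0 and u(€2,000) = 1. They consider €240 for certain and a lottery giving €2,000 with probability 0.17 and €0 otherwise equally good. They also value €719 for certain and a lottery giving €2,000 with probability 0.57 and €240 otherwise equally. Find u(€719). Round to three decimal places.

0.643

From the first indifference, u(€240) = 0.17·u(€2,000) + 0.83·u(€0) = 0.17·1 + 0.83·0 = 0.17.
The second indifference gives u(€719) = 0.57·u(€2,000) + 0.43·u(€240) = 0.57·1.00 + 0.43·0.17 = 0.6431.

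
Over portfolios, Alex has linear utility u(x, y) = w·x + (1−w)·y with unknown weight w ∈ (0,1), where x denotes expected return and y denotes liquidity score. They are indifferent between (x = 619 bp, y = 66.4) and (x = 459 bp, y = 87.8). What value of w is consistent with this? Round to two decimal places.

u(619,66.4) = u(459,87.8) means w·619 + (1−w)·66.4 = w·459 + (1−w)·87.8.
Collecting terms: w·160 = (1−w)·21.4.
The marginal rate of substitution is 21.4/160, so w = 21.4/(160+21.4) = 0.12.

w = 0.12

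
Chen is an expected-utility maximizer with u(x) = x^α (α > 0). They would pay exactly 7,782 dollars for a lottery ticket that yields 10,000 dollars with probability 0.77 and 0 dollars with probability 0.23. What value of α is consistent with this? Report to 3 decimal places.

α ≈ 1.042

EU(lottery) = 0.77·10000^α + 0.23·0 = 0.77·10000^α.
Setting u(7782) equal to that: 7782^α = 0.77·10000^α ⇒ (7782/10000)^α = 0.77.
α = ln(0.77) / ln(7782/10000) = -0.261365/-0.250772 ≈ 1.042.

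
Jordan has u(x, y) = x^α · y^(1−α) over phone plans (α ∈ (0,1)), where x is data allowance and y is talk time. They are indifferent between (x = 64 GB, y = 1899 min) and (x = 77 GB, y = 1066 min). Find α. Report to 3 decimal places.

α ≈ 0.757

Set the two utilities equal: 64^α·1899^(1−α) = 77^α·1066^(1−α).
(64/77)^α = (1066/1899)^(1−α); take logs: α·ln(64/77) = (1−α)·ln(1066/1899), i.e. α·-0.184922 = (1−α)·-0.577414.
With A = -0.184922 and B = -0.577414: α·A = (1−α)·B, so α = B/(A+B) = -0.577414/-0.762336 ≈ 0.757.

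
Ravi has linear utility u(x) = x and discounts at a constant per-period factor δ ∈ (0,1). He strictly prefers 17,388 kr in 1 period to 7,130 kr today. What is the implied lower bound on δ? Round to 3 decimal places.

Comparing present values: 7130 < δ·17388.
So δ > 7130/17388 = 0.41005.

δ > 0.410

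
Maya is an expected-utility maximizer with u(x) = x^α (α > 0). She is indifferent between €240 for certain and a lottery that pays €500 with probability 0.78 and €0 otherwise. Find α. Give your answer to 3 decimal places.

α ≈ 0.339

Since u(0) = 0, the lottery's EU is 0.78·500^α.
Setting u(240) equal to that: 240^α = 0.78·500^α ⇒ (240/500)^α = 0.78.
Taking logs: α·ln(240/500) = ln(0.78), so α = -0.248461 / -0.733969 ≈ 0.339.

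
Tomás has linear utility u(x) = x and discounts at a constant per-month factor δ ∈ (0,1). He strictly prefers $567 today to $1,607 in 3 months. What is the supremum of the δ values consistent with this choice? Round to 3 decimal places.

Comparing present values: 567 > δ^3·1607.
Dividing by 1607: δ^3 < 0.35283. Both sides are positive, so the cube root keeps the direction.
δ < 0.35283^(1/3) = 0.707.

δ < 0.707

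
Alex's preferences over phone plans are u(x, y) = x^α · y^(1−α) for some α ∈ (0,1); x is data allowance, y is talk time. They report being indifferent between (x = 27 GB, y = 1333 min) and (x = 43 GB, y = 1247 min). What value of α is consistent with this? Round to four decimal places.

α ≈ 0.1253

Indifference: 27^α · 1333^(1−α) = 43^α · 1247^(1−α).
Taking logs: α·ln 27 + (1−α)·ln 1333 = α·ln 43 + (1−α)·ln 1247, i.e. α·-0.4653632 = (1−α)·-0.0666914.
So α/(1−α) = (-0.0666914)/(-0.4653632) = 0.1433104, and α = 0.1433104/1.1433104 ≈ 0.1253.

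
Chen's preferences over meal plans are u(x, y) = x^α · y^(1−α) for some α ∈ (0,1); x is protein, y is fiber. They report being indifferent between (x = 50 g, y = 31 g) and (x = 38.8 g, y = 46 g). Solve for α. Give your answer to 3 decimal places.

Indifference: 50^α · 31^(1−α) = 38.8^α · 46^(1−α).
Taking logs: α·ln 50 + (1−α)·ln 31 = α·ln 38.8 + (1−α)·ln 46, i.e. α·0.253603 = (1−α)·0.394654.
With A = 0.253603 and B = 0.394654: α·A = (1−α)·B, so α = B/(A+B) = 0.394654/0.648257 ≈ 0.609.

α ≈ 0.609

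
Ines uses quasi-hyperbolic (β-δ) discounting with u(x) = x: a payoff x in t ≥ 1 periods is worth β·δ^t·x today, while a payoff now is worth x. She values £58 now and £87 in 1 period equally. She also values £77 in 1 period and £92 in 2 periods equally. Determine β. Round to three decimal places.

β ≈ 0.797

Both payoffs in the second observation are in the future, so β drops out: δ^1·77 = δ^2·92 ⇒ δ = 77/92 = 0.83696.
Substituting δ into 58 = β·δ·87: β = 58/(72.815) ≈ 0.797.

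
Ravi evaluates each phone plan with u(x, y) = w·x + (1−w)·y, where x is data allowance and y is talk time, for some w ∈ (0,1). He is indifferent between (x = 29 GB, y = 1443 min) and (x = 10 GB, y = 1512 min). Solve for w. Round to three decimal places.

w = 0.784

Indifference: w·29 + (1−w)·1443 = w·10 + (1−w)·1512.
w·(29−10) = (1−w)·(1512−1443), i.e. w·19 = (1−w)·69.
The marginal rate of substitution is 69/19, so w = 69/(19+69) = 0.784.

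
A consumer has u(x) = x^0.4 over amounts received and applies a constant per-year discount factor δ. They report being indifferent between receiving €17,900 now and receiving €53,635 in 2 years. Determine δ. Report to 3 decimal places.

δ ≈ 0.803

Indifference means u(17900) = δ^2 · u(53635), so δ^2 = u(17900)/u(53635).
Since u(x) = x^0.4, δ^2 = (17900/53635)^0.4 = 0.33374^0.4 = 0.64471.
So δ = 0.64471^(1/2) ≈ 0.803.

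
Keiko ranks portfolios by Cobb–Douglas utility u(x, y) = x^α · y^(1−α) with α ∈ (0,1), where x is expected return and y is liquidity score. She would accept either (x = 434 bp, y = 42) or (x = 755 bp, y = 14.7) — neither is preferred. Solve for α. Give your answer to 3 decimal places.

The Cobb–Douglas utilities coincide, so 434^α·42^(1−α) = 755^α·14.7^(1−α).
Taking logs: α·ln 434 + (1−α)·ln 42 = α·ln 755 + (1−α)·ln 14.7, i.e. α·-0.553673 = (1−α)·-1.049822.
Thus α·(-1.603495) = -1.049822, so α = -1.049822/-1.603495 ≈ 0.655.

α ≈ 0.655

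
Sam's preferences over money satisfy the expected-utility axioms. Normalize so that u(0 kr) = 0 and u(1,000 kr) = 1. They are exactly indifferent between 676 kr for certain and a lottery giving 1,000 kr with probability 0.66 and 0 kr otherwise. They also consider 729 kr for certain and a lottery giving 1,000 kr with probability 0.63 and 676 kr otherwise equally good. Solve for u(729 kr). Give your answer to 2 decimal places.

0.87

First, u(676 kr) = 0.66·u(1,000 kr) + 0.34·u(0 kr) = 0.66.
Chaining: u(729 kr) = 0.63·1.00 + 0.37·0.66 = 0.8742.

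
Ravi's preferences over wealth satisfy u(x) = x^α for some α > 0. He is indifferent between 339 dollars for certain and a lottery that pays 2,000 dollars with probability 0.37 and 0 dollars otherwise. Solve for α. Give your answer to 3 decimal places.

The lottery's expected utility is 0.37·u(2000) + 0.63·u(0) = 0.37·2000^α (since u(0) = 0 for α > 0).
Equating: 339^α = 0.37·2000^α, i.e. 0.1695^α = 0.37.
Taking logs: α·ln(339/2000) = ln(0.37), so α = -0.994252 / -1.774902 ≈ 0.560.

α ≈ 0.560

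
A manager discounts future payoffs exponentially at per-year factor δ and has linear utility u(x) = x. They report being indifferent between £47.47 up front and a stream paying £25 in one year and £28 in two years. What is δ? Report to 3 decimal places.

δ ≈ 0.930

Equating present values: 47.47 = 25δ + 28δ².
So 28δ² + 25δ − 47.47 = 0.
By the quadratic formula (taking the positive root), δ = (−25 + √5941.64) / 56 ≈ 0.930.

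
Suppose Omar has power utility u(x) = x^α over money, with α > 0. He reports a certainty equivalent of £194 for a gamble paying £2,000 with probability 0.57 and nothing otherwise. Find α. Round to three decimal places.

Since u(0) = 0, the lottery's EU is 0.57·2000^α.
Equating: 194^α = 0.57·2000^α, i.e. 0.0970^α = 0.57.
Take logs: α = ln 0.57 / ln(194/2000) ≈ 0.24094.

α ≈ 0.241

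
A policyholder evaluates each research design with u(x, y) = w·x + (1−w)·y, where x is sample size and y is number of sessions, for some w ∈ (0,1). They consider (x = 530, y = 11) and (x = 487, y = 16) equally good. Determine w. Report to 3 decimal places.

w = 0.104

u(530,11) = u(487,16) means w·530 + (1−w)·11 = w·487 + (1−w)·16.
Collecting terms: w·43 = (1−w)·5.
So w/(1−w) = 5/43 = 0.1163, giving w = 5/(43+5) = 0.104.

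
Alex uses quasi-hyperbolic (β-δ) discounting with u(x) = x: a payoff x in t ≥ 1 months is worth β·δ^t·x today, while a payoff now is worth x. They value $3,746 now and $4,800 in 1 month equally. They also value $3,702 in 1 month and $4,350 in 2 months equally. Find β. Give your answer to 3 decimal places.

Both payoffs in the second observation are in the future, so β drops out: δ^1·3702 = δ^2·4350 ⇒ δ = 3702/4350 = 0.85103.
The first indifference: 3746 = β·δ·4800, so β = 3746/(δ·4800) = 3746/(0.85103·4800) ≈ 0.917.

β ≈ 0.917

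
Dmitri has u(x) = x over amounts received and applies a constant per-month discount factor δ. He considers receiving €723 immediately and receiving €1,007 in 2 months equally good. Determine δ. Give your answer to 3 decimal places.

Indifference means u(723) = δ^2 · u(1007), so δ^2 = u(723)/u(1007).
With u(x) = x: δ^2 = 723/1007 = 0.71797.
So δ = 0.71797^(1/2) ≈ 0.847.

δ ≈ 0.847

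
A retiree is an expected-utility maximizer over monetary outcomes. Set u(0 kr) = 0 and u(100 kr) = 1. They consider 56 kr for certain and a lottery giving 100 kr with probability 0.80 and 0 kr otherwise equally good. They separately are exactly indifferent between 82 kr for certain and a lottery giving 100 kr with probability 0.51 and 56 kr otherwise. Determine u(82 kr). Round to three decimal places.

0.902

From the first indifference, u(56 kr) = 0.80·u(100 kr) + 0.20·u(0 kr) = 0.80·1 + 0.20·0 = 0.80.
Chaining: u(82 kr) = 0.51·1.00 + 0.49·0.80 = 0.9020.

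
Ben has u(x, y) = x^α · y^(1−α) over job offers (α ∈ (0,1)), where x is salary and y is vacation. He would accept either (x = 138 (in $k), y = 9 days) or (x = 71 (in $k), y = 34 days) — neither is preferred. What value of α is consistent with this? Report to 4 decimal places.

Indifference: 138^α · 9^(1−α) = 71^α · 34^(1−α).
Rearrange to (138/71)^α = (34/9)^(1−α) and take logs: α·0.6645738 = (1−α)·1.3291359.
Thus α·(1.9937097) = 1.3291359, so α = 1.3291359/1.9937097 ≈ 0.6667.

α ≈ 0.6667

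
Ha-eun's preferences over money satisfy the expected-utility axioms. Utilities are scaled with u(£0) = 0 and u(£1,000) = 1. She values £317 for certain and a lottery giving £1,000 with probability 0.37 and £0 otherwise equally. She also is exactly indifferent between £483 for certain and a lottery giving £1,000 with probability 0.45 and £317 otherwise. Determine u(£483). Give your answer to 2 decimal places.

0.65

From the first indifference, u(£317) = 0.37·u(£1,000) + 0.63·u(£0) = 0.37·1 + 0.63·0 = 0.37.
The second indifference gives u(£483) = 0.45·u(£1,000) + 0.55·u(£317) = 0.45·1.00 + 0.55·0.37 = 0.6535.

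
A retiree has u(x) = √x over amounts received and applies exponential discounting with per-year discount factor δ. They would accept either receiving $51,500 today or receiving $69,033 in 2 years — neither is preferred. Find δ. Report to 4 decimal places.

Equating discounted utilities: u(51500) = δ^2·u(69033) ⇒ δ^2 = u(51500)/u(69033).
Since u(x) = √x, δ^2 = √(51500/69033) = 0.86372.
Hence δ = (0.86372)^(1/2) = 0.929368.

δ ≈ 0.9294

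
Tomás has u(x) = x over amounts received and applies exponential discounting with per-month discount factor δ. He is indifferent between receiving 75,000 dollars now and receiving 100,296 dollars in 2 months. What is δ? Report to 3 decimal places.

The payoff in 2 months is discounted by δ^2, so u(75000) = δ^2·u(100296) and δ^2 = u(75000)/u(100296).
With u(x) = x: δ^2 = 75000/100296 = 0.74779.
So δ = 0.74779^(1/2) ≈ 0.865.

δ ≈ 0.865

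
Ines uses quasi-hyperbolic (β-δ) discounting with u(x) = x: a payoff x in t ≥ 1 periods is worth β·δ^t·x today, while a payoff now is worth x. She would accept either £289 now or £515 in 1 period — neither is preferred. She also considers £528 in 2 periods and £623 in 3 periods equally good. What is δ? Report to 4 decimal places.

δ ≈ 0.8475

From the later pair, β·δ^2·528 = β·δ^3·623; dividing through, δ = 528/623 = 0.84751.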